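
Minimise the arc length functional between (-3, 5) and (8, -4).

Arc-length functional: J[y] = ∫ sqrt(1 + (y')^2) dx.
Lagrangian L = sqrt(1 + (y')^2) has no explicit y dependence, so ∂L/∂y = 0 and the Euler-Lagrange equation gives
    d/dx( y' / sqrt(1 + (y')^2) ) = 0  ⇒  y' / sqrt(1 + (y')^2) = const.
Hence y' is constant, so y(x) is affine.
Fitting the endpoints (-3, 5) and (8, -4):
    slope m = ((-4) − 5) / (8 − (-3)) = -9/11,
    intercept c = 5 − m·(-3) = 28/11.
Extremal: y(x) = (-9/11) x + 28/11.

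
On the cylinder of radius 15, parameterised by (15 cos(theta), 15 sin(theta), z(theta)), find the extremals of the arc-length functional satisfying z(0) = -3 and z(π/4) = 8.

Parameterise the cylinder of radius R = 15 as
    r(θ) = (15 cos θ, 15 sin θ, z(θ)).
The arc-length element is
    ds = sqrt(225 + (dz/dθ)^2) dθ,
so the Lagrangian is L = sqrt(225 + z'^2).
L depends on z' only, not on z or θ, so ∂L/∂z = 0 and
    ∂L/∂z' = z' / sqrt(225 + z'^2).
The Euler-Lagrange equation gives
    d/dθ( z' / sqrt(225 + z'^2) ) = 0,
so z' is constant. Integrating once:
    z(θ) = a θ + b,
a helix on the cylinder (a straight line when the cylinder is unrolled). The constants a, b are determined by the endpoint conditions.
With endpoint conditions z(0) = -3 and z(π/4) = 8: from z(0) = b we get b = -3, and a·π/4 + -3 = 8 gives a = 44/π, so
    z(θ) = (44/π) θ − 3.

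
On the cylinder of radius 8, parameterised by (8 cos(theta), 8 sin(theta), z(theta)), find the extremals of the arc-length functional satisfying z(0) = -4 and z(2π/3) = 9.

Parameterise the cylinder of radius R = 8 as
    r(θ) = (8 cos θ, 8 sin θ, z(θ)).
The arc-length element is
    ds = sqrt(64 + (dz/dθ)^2) dθ,
so the Lagrangian is L = sqrt(64 + z'^2).
L depends on z' only, not on z or θ, so ∂L/∂z = 0 and
    ∂L/∂z' = z' / sqrt(64 + z'^2).
The Euler-Lagrange equation gives
    d/dθ( z' / sqrt(64 + z'^2) ) = 0,
so z' is constant. Integrating once:
    z(θ) = a θ + b,
a helix on the cylinder (a straight line when the cylinder is unrolled). The constants a, b are determined by the endpoint conditions.
With endpoint conditions z(0) = -4 and z(2π/3) = 9: from z(0) = b we get b = -4, and a·2π/3 + -4 = 9 gives a = 39/(2π), so
    z(θ) = (39/(2π)) θ − 4.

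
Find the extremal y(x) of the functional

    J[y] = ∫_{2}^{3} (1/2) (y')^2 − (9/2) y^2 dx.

The Lagrangian is L = (1/2) (y')^2 − (9/2) y^2.
Compute ∂L/∂y = -9y, ∂L/∂y' = y'.
The Euler-Lagrange equation d/dx(∂L/∂y') − ∂L/∂y = 0 reduces to
    y'' + 9 y = 0.
Its general solution is
    y(x) = A sin(3x) + B cos(3x),
with A, B fixed by the endpoint conditions.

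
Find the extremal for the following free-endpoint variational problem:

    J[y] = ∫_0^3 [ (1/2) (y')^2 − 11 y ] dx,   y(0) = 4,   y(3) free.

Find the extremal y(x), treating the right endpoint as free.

The Lagrangian L = (1/2) (y')^2 − 11 y gives
    ∂L/∂y = −11,   ∂L/∂y' = y'.
Euler-Lagrange: d/dx(y') − (−11) = 0, i.e. y'' + 11 = 0, so
    y(x) = −(11/2) x^2 + C1 x + C2.
Fixed left endpoint y(0) = 4 ⇒ C2 = 4.
The right endpoint x = 3 is free, so the natural (transversality) condition is ∂L/∂y' |_{x=3} = 0, i.e. y'(3) = 0.
Compute y'(x) = −11 x + C1, so y'(3) = −33 + C1 = 0 ⇒ C1 = 33.
Therefore the extremal is
    y(x) = −(11/2) x^2 + 33 x + 4.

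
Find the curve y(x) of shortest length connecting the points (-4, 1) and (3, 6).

Arc-length functional: J[y] = ∫ sqrt(1 + (y')^2) dx.
Lagrangian L = sqrt(1 + (y')^2) has no explicit y dependence, so ∂L/∂y = 0 and the Euler-Lagrange equation gives
    d/dx( y' / sqrt(1 + (y')^2) ) = 0  ⇒  y' / sqrt(1 + (y')^2) = const.
Hence y' is constant, so y(x) is affine.
Fitting the endpoints (-4, 1) and (3, 6):
    slope m = (6 − 1) / (3 − (-4)) = 5/7,
    intercept c = 1 − m·(-4) = 27/7.
Extremal: y(x) = (5/7) x + 27/7.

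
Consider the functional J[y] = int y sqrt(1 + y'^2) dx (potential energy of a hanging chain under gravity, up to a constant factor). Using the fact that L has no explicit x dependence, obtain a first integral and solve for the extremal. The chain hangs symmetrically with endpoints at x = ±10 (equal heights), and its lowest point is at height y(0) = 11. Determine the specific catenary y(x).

The Lagrangian L(y, y') = y sqrt(1 + y'^2) has no explicit x dependence, so the Beltrami identity applies:
    L − y' ∂L/∂y' = C.
Compute ∂L/∂y' = y · y' / sqrt(1 + y'^2). Then
    L − y' ∂L/∂y'
    = y sqrt(1 + y'^2) − y · y'^2 / sqrt(1 + y'^2)
    = y (1 + y'^2 − y'^2) / sqrt(1 + y'^2)
    = y / sqrt(1 + y'^2) = C.
Squaring gives y^2 = C^2 (1 + y'^2), i.e.
    y'^2 = y^2 / C^2 − 1.
Separating variables,
    dy / sqrt(y^2 − C^2) = dx / C,
and integrating gives arccosh(y / C) = (x − a)/C, so
    y(x) = C cosh((x − a)/C),
the catenary. The constants C and a are fixed by the two endpoint conditions (and, for the hanging-chain problem, the length constraint selects C).
Now fit the given data. The endpoints x = ±10 are symmetric at equal height, so the catenary is even about its minimum: a = 0 and y(x) = C cosh(x/C). The lowest point is y(0) = C cosh(0) = C, and we are told y(0) = 11, so C = 11. Therefore
    y(x) = 11 cosh(x/11),
and at the endpoints
    y(±10) = 11 cosh(10/11).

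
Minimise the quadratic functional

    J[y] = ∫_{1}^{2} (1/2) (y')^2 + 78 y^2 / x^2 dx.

The Lagrangian is L = (1/2) (y')^2 + 78 y^2 / x^2.
Compute ∂L/∂y = 156y/x^2, ∂L/∂y' = y'.
The Euler-Lagrange equation d/dx(∂L/∂y') − ∂L/∂y = 0 reduces to
    y'' − 156/x^2 · y = 0  (x > 0).
Its general solution is
    y(x) = A x^13 + B x^(-12),
with A, B fixed by the endpoint conditions.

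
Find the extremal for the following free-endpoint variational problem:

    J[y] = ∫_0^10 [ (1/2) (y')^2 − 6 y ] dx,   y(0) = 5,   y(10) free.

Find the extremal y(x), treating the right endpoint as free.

The Lagrangian L = (1/2) (y')^2 − 6 y gives
    ∂L/∂y = −6,   ∂L/∂y' = y'.
Euler-Lagrange: d/dx(y') − (−6) = 0, i.e. y'' + 6 = 0, so
    y(x) = −(6/2) x^2 + C1 x + C2.
Fixed left endpoint y(0) = 5 ⇒ C2 = 5.
The right endpoint x = 10 is free, so the natural (transversality) condition is ∂L/∂y' |_{x=10} = 0, i.e. y'(10) = 0.
Compute y'(x) = −6 x + C1, so y'(10) = −60 + C1 = 0 ⇒ C1 = 60.
Therefore the extremal is
    y(x) = −3 x^2 + 60 x + 5.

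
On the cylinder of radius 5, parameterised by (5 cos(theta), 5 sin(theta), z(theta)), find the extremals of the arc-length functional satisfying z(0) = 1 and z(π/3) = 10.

Parameterise the cylinder of radius R = 5 as
    r(θ) = (5 cos θ, 5 sin θ, z(θ)).
The arc-length element is
    ds = sqrt(25 + (dz/dθ)^2) dθ,
so the Lagrangian is L = sqrt(25 + z'^2).
L depends on z' only, not on z or θ, so ∂L/∂z = 0 and
    ∂L/∂z' = z' / sqrt(25 + z'^2).
The Euler-Lagrange equation gives
    d/dθ( z' / sqrt(25 + z'^2) ) = 0,
so z' is constant. Integrating once:
    z(θ) = a θ + b,
a helix on the cylinder (a straight line when the cylinder is unrolled). The constants a, b are determined by the endpoint conditions.
With endpoint conditions z(0) = 1 and z(π/3) = 10: from z(0) = b we get b = 1, and a·π/3 + 1 = 10 gives a = 27/π, so
    z(θ) = (27/π) θ + 1.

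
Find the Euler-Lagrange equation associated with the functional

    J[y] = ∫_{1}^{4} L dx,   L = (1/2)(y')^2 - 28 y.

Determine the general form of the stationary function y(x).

The Lagrangian is L = (1/2)(y')^2 - 28 y.
∂L/∂y = -28.
∂L/∂y' = y'.
The Euler-Lagrange equation d/dx(∂L/∂y') − ∂L/∂y = 0 becomes:
    y'' + 28 = 0
General solution: y(x) = -14 x^2 + A x + B, where A and B are arbitrary constants fixed by the endpoint conditions.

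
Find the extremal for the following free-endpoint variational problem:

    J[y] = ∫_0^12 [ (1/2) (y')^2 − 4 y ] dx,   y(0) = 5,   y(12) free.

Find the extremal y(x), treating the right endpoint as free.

The Lagrangian L = (1/2) (y')^2 − 4 y gives
    ∂L/∂y = −4,   ∂L/∂y' = y'.
Euler-Lagrange: d/dx(y') − (−4) = 0, i.e. y'' + 4 = 0, so
    y(x) = −(4/2) x^2 + C1 x + C2.
Fixed left endpoint y(0) = 5 ⇒ C2 = 5.
The right endpoint x = 12 is free, so the natural (transversality) condition is ∂L/∂y' |_{x=12} = 0, i.e. y'(12) = 0.
Compute y'(x) = −4 x + C1, so y'(12) = −48 + C1 = 0 ⇒ C1 = 48.
Therefore the extremal is
    y(x) = −2 x^2 + 48 x + 5.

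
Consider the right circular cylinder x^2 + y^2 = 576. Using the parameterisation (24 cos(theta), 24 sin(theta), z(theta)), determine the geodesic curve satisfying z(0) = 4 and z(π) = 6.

Parameterise the cylinder of radius R = 24 as
    r(θ) = (24 cos θ, 24 sin θ, z(θ)).
The arc-length element is
    ds = sqrt(576 + (dz/dθ)^2) dθ,
so the Lagrangian is L = sqrt(576 + z'^2).
L depends on z' only, not on z or θ, so ∂L/∂z = 0 and
    ∂L/∂z' = z' / sqrt(576 + z'^2).
The Euler-Lagrange equation gives
    d/dθ( z' / sqrt(576 + z'^2) ) = 0,
so z' is constant. Integrating once:
    z(θ) = a θ + b,
a helix on the cylinder (a straight line when the cylinder is unrolled). The constants a, b are determined by the endpoint conditions.
With endpoint conditions z(0) = 4 and z(π) = 6: from z(0) = b we get b = 4, and a·π + 4 = 6 gives a = 2/π, so
    z(θ) = (2/π) θ + 4.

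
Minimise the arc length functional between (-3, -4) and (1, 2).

Arc-length functional: J[y] = ∫ sqrt(1 + (y')^2) dx.
Lagrangian L = sqrt(1 + (y')^2) has no explicit y dependence, so ∂L/∂y = 0 and the Euler-Lagrange equation gives
    d/dx( y' / sqrt(1 + (y')^2) ) = 0  ⇒  y' / sqrt(1 + (y')^2) = const.
Hence y' is constant, so y(x) is affine.
Fitting the endpoints (-3, -4) and (1, 2):
    slope m = (2 − (-4)) / (1 − (-3)) = 3/2,
    intercept c = (-4) − m·(-3) = 1/2.
Extremal: y(x) = (3/2) x + 1/2.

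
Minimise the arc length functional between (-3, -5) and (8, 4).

Arc-length functional: J[y] = ∫ sqrt(1 + (y')^2) dx.
Lagrangian L = sqrt(1 + (y')^2) has no explicit y dependence, so ∂L/∂y = 0 and the Euler-Lagrange equation gives
    d/dx( y' / sqrt(1 + (y')^2) ) = 0  ⇒  y' / sqrt(1 + (y')^2) = const.
Hence y' is constant, so y(x) is affine.
Fitting the endpoints (-3, -5) and (8, 4):
    slope m = (4 − (-5)) / (8 − (-3)) = 9/11,
    intercept c = (-5) − m·(-3) = -28/11.
Extremal: y(x) = (9/11) x - 28/11.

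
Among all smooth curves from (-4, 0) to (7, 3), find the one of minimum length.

Arc-length functional: J[y] = ∫ sqrt(1 + (y')^2) dx.
Lagrangian L = sqrt(1 + (y')^2) has no explicit y dependence, so ∂L/∂y = 0 and the Euler-Lagrange equation gives
    d/dx( y' / sqrt(1 + (y')^2) ) = 0  ⇒  y' / sqrt(1 + (y')^2) = const.
Hence y' is constant, so y(x) is affine.
Fitting the endpoints (-4, 0) and (7, 3):
    slope m = (3 − 0) / (7 − (-4)) = 3/11,
    intercept c = 0 − m·(-4) = 12/11.
Extremal: y(x) = (3/11) x + 12/11.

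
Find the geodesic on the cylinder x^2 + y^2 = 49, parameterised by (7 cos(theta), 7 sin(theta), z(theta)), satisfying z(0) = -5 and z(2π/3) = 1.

Parameterise the cylinder of radius R = 7 as
    r(θ) = (7 cos θ, 7 sin θ, z(θ)).
The arc-length element is
    ds = sqrt(49 + (dz/dθ)^2) dθ,
so the Lagrangian is L = sqrt(49 + z'^2).
L depends on z' only, not on z or θ, so ∂L/∂z = 0 and
    ∂L/∂z' = z' / sqrt(49 + z'^2).
The Euler-Lagrange equation gives
    d/dθ( z' / sqrt(49 + z'^2) ) = 0,
so z' is constant. Integrating once:
    z(θ) = a θ + b,
a helix on the cylinder (a straight line when the cylinder is unrolled). The constants a, b are determined by the endpoint conditions.
With endpoint conditions z(0) = -5 and z(2π/3) = 1: from z(0) = b we get b = -5, and a·2π/3 + -5 = 1 gives a = 9/π, so
    z(θ) = (9/π) θ − 5.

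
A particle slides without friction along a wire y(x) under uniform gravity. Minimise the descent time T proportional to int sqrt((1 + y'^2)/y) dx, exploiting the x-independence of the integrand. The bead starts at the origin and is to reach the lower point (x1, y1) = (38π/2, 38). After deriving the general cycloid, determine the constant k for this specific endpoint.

The Lagrangian L = sqrt((1 + y'^2) / y) has no explicit x dependence, so the Beltrami identity applies:
    L − y' ∂L/∂y' = C.
Compute ∂L/∂y' = y' / sqrt(y (1 + y'^2)).
Substitute:
    sqrt((1 + y'^2)/y) − y'·y' / sqrt(y (1 + y'^2))
    = (1 + y'^2) / sqrt(y (1 + y'^2)) − y'^2 / sqrt(y (1 + y'^2))
    = 1 / sqrt(y (1 + y'^2)) = C.
Squaring and rearranging gives the first integral
    y (1 + y'^2) = 1/C^2 =: k   (constant).
Solving this first-order ODE by the substitution
    y = (k/2)(1 − cos θ)
yields the cycloid parameterisation
    x(θ) = (k/2)(θ − sin θ),   y(θ) = (k/2)(1 − cos θ).
The constant k is fixed by the endpoint condition.
Now fit the given lower endpoint (x1, y1) = (38π/2, 38). At the bottom of the first arch (θ = π), the parametric equations give
    y(π) = (k/2)(1 − cos π) = k,
    x(π) = (k/2)(π − sin π) = kπ/2.
Matching y(π) = 38 gives k = 38, consistent with x(π) = 38π/2. Therefore the specific cycloid is
    x(θ) = (38/2)(θ − sin θ),   y(θ) = (38/2)(1 − cos θ).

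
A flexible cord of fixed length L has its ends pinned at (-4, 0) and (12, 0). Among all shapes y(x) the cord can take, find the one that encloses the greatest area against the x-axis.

Set up the augmented Lagrangian using a multiplier λ for the length constraint:
    F(y, y') = y − λ sqrt(1 + y'^2).
F has no explicit x dependence, so the Beltrami identity yields a first integral
    F − y' ∂F/∂y' = C.
Compute ∂F/∂y' = −λ y' / sqrt(1 + y'^2). Then
    y − λ sqrt(1 + y'^2) + λ y'^2 / sqrt(1 + y'^2) = C
    ⇒  y − λ / sqrt(1 + y'^2) = C.
Solving for y' and integrating gives
    (x − a)^2 + (y − b)^2 = λ^2,
a circular arc of radius λ. The constants a, b are determined by the endpoint conditions y(-4) = y(12) = 0, and λ is fixed implicitly by the length constraint
    ∫_{-4}^{12} sqrt(1 + y'^2) dx = L.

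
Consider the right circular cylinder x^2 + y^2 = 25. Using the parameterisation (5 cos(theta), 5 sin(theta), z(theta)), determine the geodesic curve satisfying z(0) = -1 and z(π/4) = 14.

Parameterise the cylinder of radius R = 5 as
    r(θ) = (5 cos θ, 5 sin θ, z(θ)).
The arc-length element is
    ds = sqrt(25 + (dz/dθ)^2) dθ,
so the Lagrangian is L = sqrt(25 + z'^2).
L depends on z' only, not on z or θ, so ∂L/∂z = 0 and
    ∂L/∂z' = z' / sqrt(25 + z'^2).
The Euler-Lagrange equation gives
    d/dθ( z' / sqrt(25 + z'^2) ) = 0,
so z' is constant. Integrating once:
    z(θ) = a θ + b,
a helix on the cylinder (a straight line when the cylinder is unrolled). The constants a, b are determined by the endpoint conditions.
With endpoint conditions z(0) = -1 and z(π/4) = 14: from z(0) = b we get b = -1, and a·π/4 + -1 = 14 gives a = 60/π, so
    z(θ) = (60/π) θ − 1.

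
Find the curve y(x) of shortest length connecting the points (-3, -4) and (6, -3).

Arc-length functional: J[y] = ∫ sqrt(1 + (y')^2) dx.
Lagrangian L = sqrt(1 + (y')^2) has no explicit y dependence, so ∂L/∂y = 0 and the Euler-Lagrange equation gives
    d/dx( y' / sqrt(1 + (y')^2) ) = 0  ⇒  y' / sqrt(1 + (y')^2) = const.
Hence y' is constant, so y(x) is affine.
Fitting the endpoints (-3, -4) and (6, -3):
    slope m = ((-3) − (-4)) / (6 − (-3)) = 1/9,
    intercept c = (-4) − m·(-3) = -11/3.
Extremal: y(x) = (1/9) x - 11/3.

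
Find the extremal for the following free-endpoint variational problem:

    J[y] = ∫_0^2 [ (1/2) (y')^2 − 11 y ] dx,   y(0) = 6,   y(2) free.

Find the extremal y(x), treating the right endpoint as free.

The Lagrangian L = (1/2) (y')^2 − 11 y gives
    ∂L/∂y = −11,   ∂L/∂y' = y'.
Euler-Lagrange: d/dx(y') − (−11) = 0, i.e. y'' + 11 = 0, so
    y(x) = −(11/2) x^2 + C1 x + C2.
Fixed left endpoint y(0) = 6 ⇒ C2 = 6.
The right endpoint x = 2 is free, so the natural (transversality) condition is ∂L/∂y' |_{x=2} = 0, i.e. y'(2) = 0.
Compute y'(x) = −11 x + C1, so y'(2) = −22 + C1 = 0 ⇒ C1 = 22.
Therefore the extremal is
    y(x) = −(11/2) x^2 + 22 x + 6.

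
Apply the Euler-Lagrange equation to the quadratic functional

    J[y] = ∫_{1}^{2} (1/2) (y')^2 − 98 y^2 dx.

The Lagrangian is L = (1/2) (y')^2 − 98 y^2.
Compute ∂L/∂y = -196y, ∂L/∂y' = y'.
The Euler-Lagrange equation d/dx(∂L/∂y') − ∂L/∂y = 0 reduces to
    y'' + 196 y = 0.
Its general solution is
    y(x) = A sin(14x) + B cos(14x),
with A, B fixed by the endpoint conditions.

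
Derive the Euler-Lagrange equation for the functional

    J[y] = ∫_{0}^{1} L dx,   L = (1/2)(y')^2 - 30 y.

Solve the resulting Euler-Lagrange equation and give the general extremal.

The Lagrangian is L = (1/2)(y')^2 - 30 y.
∂L/∂y = -30.
∂L/∂y' = y'.
The Euler-Lagrange equation d/dx(∂L/∂y') − ∂L/∂y = 0 becomes:
    y'' + 30 = 0
General solution: y(x) = -15 x^2 + A x + B, where A and B are arbitrary constants fixed by the endpoint conditions.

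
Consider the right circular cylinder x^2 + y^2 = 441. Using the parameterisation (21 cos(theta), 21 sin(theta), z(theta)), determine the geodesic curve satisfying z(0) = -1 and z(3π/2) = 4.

Parameterise the cylinder of radius R = 21 as
    r(θ) = (21 cos θ, 21 sin θ, z(θ)).
The arc-length element is
    ds = sqrt(441 + (dz/dθ)^2) dθ,
so the Lagrangian is L = sqrt(441 + z'^2).
L depends on z' only, not on z or θ, so ∂L/∂z = 0 and
    ∂L/∂z' = z' / sqrt(441 + z'^2).
The Euler-Lagrange equation gives
    d/dθ( z' / sqrt(441 + z'^2) ) = 0,
so z' is constant. Integrating once:
    z(θ) = a θ + b,
a helix on the cylinder (a straight line when the cylinder is unrolled). The constants a, b are determined by the endpoint conditions.
With endpoint conditions z(0) = -1 and z(3π/2) = 4: from z(0) = b we get b = -1, and a·3π/2 + -1 = 4 gives a = 10/(3π), so
    z(θ) = (10/(3π)) θ − 1.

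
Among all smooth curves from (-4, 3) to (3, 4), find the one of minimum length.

Arc-length functional: J[y] = ∫ sqrt(1 + (y')^2) dx.
Lagrangian L = sqrt(1 + (y')^2) has no explicit y dependence, so ∂L/∂y = 0 and the Euler-Lagrange equation gives
    d/dx( y' / sqrt(1 + (y')^2) ) = 0  ⇒  y' / sqrt(1 + (y')^2) = const.
Hence y' is constant, so y(x) is affine.
Fitting the endpoints (-4, 3) and (3, 4):
    slope m = (4 − 3) / (3 − (-4)) = 1/7,
    intercept c = 3 − m·(-4) = 25/7.
Extremal: y(x) = (1/7) x + 25/7.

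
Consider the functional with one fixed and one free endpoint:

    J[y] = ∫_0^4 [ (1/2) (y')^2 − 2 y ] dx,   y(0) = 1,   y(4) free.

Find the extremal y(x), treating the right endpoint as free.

The Lagrangian L = (1/2) (y')^2 − 2 y gives
    ∂L/∂y = −2,   ∂L/∂y' = y'.
Euler-Lagrange: d/dx(y') − (−2) = 0, i.e. y'' + 2 = 0, so
    y(x) = −(2/2) x^2 + C1 x + C2.
Fixed left endpoint y(0) = 1 ⇒ C2 = 1.
The right endpoint x = 4 is free, so the natural (transversality) condition is ∂L/∂y' |_{x=4} = 0, i.e. y'(4) = 0.
Compute y'(x) = −2 x + C1, so y'(4) = −8 + C1 = 0 ⇒ C1 = 8.
Therefore the extremal is
    y(x) = −x^2 + 8 x + 1.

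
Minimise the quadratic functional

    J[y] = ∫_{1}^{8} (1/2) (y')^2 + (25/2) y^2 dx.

The Lagrangian is L = (1/2) (y')^2 + (25/2) y^2.
Compute ∂L/∂y = 25y, ∂L/∂y' = y'.
The Euler-Lagrange equation d/dx(∂L/∂y') − ∂L/∂y = 0 reduces to
    y'' − 25 y = 0.
Its general solution is
    y(x) = A e^(5x) + B e^(−5x),
with A, B fixed by the endpoint conditions.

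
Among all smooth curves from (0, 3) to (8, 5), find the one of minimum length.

Arc-length functional: J[y] = ∫ sqrt(1 + (y')^2) dx.
Lagrangian L = sqrt(1 + (y')^2) has no explicit y dependence, so ∂L/∂y = 0 and the Euler-Lagrange equation gives
    d/dx( y' / sqrt(1 + (y')^2) ) = 0  ⇒  y' / sqrt(1 + (y')^2) = const.
Hence y' is constant, so y(x) is affine.
Fitting the endpoints (0, 3) and (8, 5):
    slope m = (5 − 3) / (8 − 0) = 1/4,
    intercept c = 3 − m·0 = 3.
Extremal: y(x) = (1/4) x + 3.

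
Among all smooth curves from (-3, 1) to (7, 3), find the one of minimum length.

Arc-length functional: J[y] = ∫ sqrt(1 + (y')^2) dx.
Lagrangian L = sqrt(1 + (y')^2) has no explicit y dependence, so ∂L/∂y = 0 and the Euler-Lagrange equation gives
    d/dx( y' / sqrt(1 + (y')^2) ) = 0  ⇒  y' / sqrt(1 + (y')^2) = const.
Hence y' is constant, so y(x) is affine.
Fitting the endpoints (-3, 1) and (7, 3):
    slope m = (3 − 1) / (7 − (-3)) = 1/5,
    intercept c = 1 − m·(-3) = 8/5.
Extremal: y(x) = (1/5) x + 8/5.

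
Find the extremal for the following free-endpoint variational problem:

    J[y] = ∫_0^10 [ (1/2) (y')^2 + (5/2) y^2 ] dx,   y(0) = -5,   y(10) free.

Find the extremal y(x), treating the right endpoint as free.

The Lagrangian L = (1/2) (y')^2 + (5/2) y^2 gives
    ∂L/∂y = 5 y,   ∂L/∂y' = y'.
Euler-Lagrange: y'' − 5 y = 0.
With k = sqrt(5), the general solution is
    y(x) = A cosh(sqrt(5) x) + B sinh(sqrt(5) x).
Fixed left endpoint y(0) = -5 ⇒ A = -5.
The right endpoint x = 10 is free, so the natural (transversality) condition is ∂L/∂y' |_{x=10} = 0, i.e. y'(10) = 0.
Compute y'(x) = A k sinh(k x) + B k cosh(k x), so
    y'(10) = A k sinh(k·10) + B k cosh(k·10) = 0
    ⇒ B = −A tanh(k·10) = 5 tanh(sqrt(5)·10).
Therefore the extremal is
    y(x) = −5 cosh(sqrt(5) x) + 5 tanh(sqrt(5)·10) sinh(sqrt(5) x).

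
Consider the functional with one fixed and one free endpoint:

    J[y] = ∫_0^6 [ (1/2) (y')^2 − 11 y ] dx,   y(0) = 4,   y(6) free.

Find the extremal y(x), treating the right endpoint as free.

The Lagrangian L = (1/2) (y')^2 − 11 y gives
    ∂L/∂y = −11,   ∂L/∂y' = y'.
Euler-Lagrange: d/dx(y') − (−11) = 0, i.e. y'' + 11 = 0, so
    y(x) = −(11/2) x^2 + C1 x + C2.
Fixed left endpoint y(0) = 4 ⇒ C2 = 4.
The right endpoint x = 6 is free, so the natural (transversality) condition is ∂L/∂y' |_{x=6} = 0, i.e. y'(6) = 0.
Compute y'(x) = −11 x + C1, so y'(6) = −66 + C1 = 0 ⇒ C1 = 66.
Therefore the extremal is
    y(x) = −(11/2) x^2 + 66 x + 4.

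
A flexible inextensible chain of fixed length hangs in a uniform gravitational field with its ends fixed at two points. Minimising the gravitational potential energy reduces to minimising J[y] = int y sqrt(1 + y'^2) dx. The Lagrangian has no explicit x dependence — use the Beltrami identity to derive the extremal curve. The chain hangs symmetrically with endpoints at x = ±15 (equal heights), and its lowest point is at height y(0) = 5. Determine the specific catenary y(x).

The Lagrangian L(y, y') = y sqrt(1 + y'^2) has no explicit x dependence, so the Beltrami identity applies:
    L − y' ∂L/∂y' = C.
Compute ∂L/∂y' = y · y' / sqrt(1 + y'^2). Then
    L − y' ∂L/∂y'
    = y sqrt(1 + y'^2) − y · y'^2 / sqrt(1 + y'^2)
    = y (1 + y'^2 − y'^2) / sqrt(1 + y'^2)
    = y / sqrt(1 + y'^2) = C.
Squaring gives y^2 = C^2 (1 + y'^2), i.e.
    y'^2 = y^2 / C^2 − 1.
Separating variables,
    dy / sqrt(y^2 − C^2) = dx / C,
and integrating gives arccosh(y / C) = (x − a)/C, so
    y(x) = C cosh((x − a)/C),
the catenary. The constants C and a are fixed by the two endpoint conditions (and, for the hanging-chain problem, the length constraint selects C).
Now fit the given data. The endpoints x = ±15 are symmetric at equal height, so the catenary is even about its minimum: a = 0 and y(x) = C cosh(x/C). The lowest point is y(0) = C cosh(0) = C, and we are told y(0) = 5, so C = 5. Therefore
    y(x) = 5 cosh(x/5),
and at the endpoints
    y(±15) = 5 cosh(15/5).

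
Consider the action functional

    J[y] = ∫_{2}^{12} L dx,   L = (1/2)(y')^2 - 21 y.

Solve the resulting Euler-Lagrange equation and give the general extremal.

The Lagrangian is L = (1/2)(y')^2 - 21 y.
∂L/∂y = -21.
∂L/∂y' = y'.
The Euler-Lagrange equation d/dx(∂L/∂y') − ∂L/∂y = 0 becomes:
    y'' + 21 = 0
General solution: y(x) = -(21/2) x^2 + A x + B, where A and B are arbitrary constants fixed by the endpoint conditions.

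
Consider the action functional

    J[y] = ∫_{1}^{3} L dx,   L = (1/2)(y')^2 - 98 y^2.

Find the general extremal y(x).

The Lagrangian is L = (1/2)(y')^2 - 98 y^2.
∂L/∂y = -196y.
∂L/∂y' = y'.
The Euler-Lagrange equation d/dx(∂L/∂y') − ∂L/∂y = 0 becomes:
    y'' + 196 y = 0
General solution: y(x) = A sin(14x) + B cos(14x), where A and B are arbitrary constants fixed by the endpoint conditions.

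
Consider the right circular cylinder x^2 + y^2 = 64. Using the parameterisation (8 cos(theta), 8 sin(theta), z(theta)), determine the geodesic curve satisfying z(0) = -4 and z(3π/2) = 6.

Parameterise the cylinder of radius R = 8 as
    r(θ) = (8 cos θ, 8 sin θ, z(θ)).
The arc-length element is
    ds = sqrt(64 + (dz/dθ)^2) dθ,
so the Lagrangian is L = sqrt(64 + z'^2).
L depends on z' only, not on z or θ, so ∂L/∂z = 0 and
    ∂L/∂z' = z' / sqrt(64 + z'^2).
The Euler-Lagrange equation gives
    d/dθ( z' / sqrt(64 + z'^2) ) = 0,
so z' is constant. Integrating once:
    z(θ) = a θ + b,
a helix on the cylinder (a straight line when the cylinder is unrolled). The constants a, b are determined by the endpoint conditions.
With endpoint conditions z(0) = -4 and z(3π/2) = 6: from z(0) = b we get b = -4, and a·3π/2 + -4 = 6 gives a = 20/(3π), so
    z(θ) = (20/(3π)) θ − 4.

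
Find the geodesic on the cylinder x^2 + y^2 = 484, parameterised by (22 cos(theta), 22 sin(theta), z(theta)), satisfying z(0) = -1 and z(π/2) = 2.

Parameterise the cylinder of radius R = 22 as
    r(θ) = (22 cos θ, 22 sin θ, z(θ)).
The arc-length element is
    ds = sqrt(484 + (dz/dθ)^2) dθ,
so the Lagrangian is L = sqrt(484 + z'^2).
L depends on z' only, not on z or θ, so ∂L/∂z = 0 and
    ∂L/∂z' = z' / sqrt(484 + z'^2).
The Euler-Lagrange equation gives
    d/dθ( z' / sqrt(484 + z'^2) ) = 0,
so z' is constant. Integrating once:
    z(θ) = a θ + b,
a helix on the cylinder (a straight line when the cylinder is unrolled). The constants a, b are determined by the endpoint conditions.
With endpoint conditions z(0) = -1 and z(π/2) = 2: from z(0) = b we get b = -1, and a·π/2 + -1 = 2 gives a = 6/π, so
    z(θ) = (6/π) θ − 1.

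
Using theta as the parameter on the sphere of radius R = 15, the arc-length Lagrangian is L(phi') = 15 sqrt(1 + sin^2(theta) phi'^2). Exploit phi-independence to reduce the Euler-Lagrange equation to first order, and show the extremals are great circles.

On the sphere of radius R = 15 with spherical coordinates (θ, φ), the induced metric is
    ds^2 = 225(dθ^2 + sin^2(θ) dφ^2).
Parameterise by θ; the arc-length functional is
    J[φ] = ∫ 15 sqrt(1 + sin^2(θ) (dφ/dθ)^2) dθ,
so L = 15 sqrt(1 + sin^2(θ) φ'^2). Compute
    ∂L/∂φ = 0  (L has no explicit φ dependence),
    ∂L/∂φ' = 15 sin^2(θ) φ' / sqrt(1 + sin^2(θ) φ'^2).
Since ∂L/∂φ = 0, the Euler-Lagrange equation
    d/dθ(∂L/∂φ') − ∂L/∂φ = 0
reduces to d/dθ(∂L/∂φ') = 0, i.e. the momentum conjugate to φ is conserved:
    15 sin^2(θ) φ' / sqrt(1 + sin^2(θ) φ'^2) = C.
The overall factor of 15 is constant, so dividing through gives Clairaut's relation sin^2(θ) φ' / sqrt(1 + sin^2(θ) φ'^2) = C' (with C' = C/15). Solving for φ' and integrating gives the great-circle family
    cot(θ) = A cos(φ − φ_0),
i.e. the intersection of the sphere with a plane through the origin. The two constants A and φ_0 (equivalently C and one phase) are fixed by the two endpoint conditions.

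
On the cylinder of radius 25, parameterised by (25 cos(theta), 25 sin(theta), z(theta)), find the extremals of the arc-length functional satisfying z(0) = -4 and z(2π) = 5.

Parameterise the cylinder of radius R = 25 as
    r(θ) = (25 cos θ, 25 sin θ, z(θ)).
The arc-length element is
    ds = sqrt(625 + (dz/dθ)^2) dθ,
so the Lagrangian is L = sqrt(625 + z'^2).
L depends on z' only, not on z or θ, so ∂L/∂z = 0 and
    ∂L/∂z' = z' / sqrt(625 + z'^2).
The Euler-Lagrange equation gives
    d/dθ( z' / sqrt(625 + z'^2) ) = 0,
so z' is constant. Integrating once:
    z(θ) = a θ + b,
a helix on the cylinder (a straight line when the cylinder is unrolled). The constants a, b are determined by the endpoint conditions.
With endpoint conditions z(0) = -4 and z(2π) = 5: from z(0) = b we get b = -4, and a·2π + -4 = 5 gives a = 9/(2π), so
    z(θ) = (9/(2π)) θ − 4.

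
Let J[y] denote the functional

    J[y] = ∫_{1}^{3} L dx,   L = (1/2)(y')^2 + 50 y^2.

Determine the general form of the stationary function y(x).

The Lagrangian is L = (1/2)(y')^2 + 50 y^2.
∂L/∂y = 100y.
∂L/∂y' = y'.
The Euler-Lagrange equation d/dx(∂L/∂y') − ∂L/∂y = 0 becomes:
    y'' - 100 y = 0
General solution: y(x) = A e^(10x) + B e^(-10x), where A and B are arbitrary constants fixed by the endpoint conditions.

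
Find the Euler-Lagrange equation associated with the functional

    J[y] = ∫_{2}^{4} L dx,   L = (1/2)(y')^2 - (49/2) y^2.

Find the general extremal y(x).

The Lagrangian is L = (1/2)(y')^2 - (49/2) y^2.
∂L/∂y = -49y.
∂L/∂y' = y'.
The Euler-Lagrange equation d/dx(∂L/∂y') − ∂L/∂y = 0 becomes:
    y'' + 49 y = 0
General solution: y(x) = A sin(7x) + B cos(7x), where A and B are arbitrary constants fixed by the endpoint conditions.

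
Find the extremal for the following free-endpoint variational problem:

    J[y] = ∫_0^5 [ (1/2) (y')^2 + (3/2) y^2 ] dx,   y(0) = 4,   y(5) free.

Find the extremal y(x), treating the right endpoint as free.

The Lagrangian L = (1/2) (y')^2 + (3/2) y^2 gives
    ∂L/∂y = 3 y,   ∂L/∂y' = y'.
Euler-Lagrange: y'' − 3 y = 0.
With k = sqrt(3), the general solution is
    y(x) = A cosh(sqrt(3) x) + B sinh(sqrt(3) x).
Fixed left endpoint y(0) = 4 ⇒ A = 4.
The right endpoint x = 5 is free, so the natural (transversality) condition is ∂L/∂y' |_{x=5} = 0, i.e. y'(5) = 0.
Compute y'(x) = A k sinh(k x) + B k cosh(k x), so
    y'(5) = A k sinh(k·5) + B k cosh(k·5) = 0
    ⇒ B = −A tanh(k·5) = − 4 tanh(sqrt(3)·5).
Therefore the extremal is
    y(x) = 4 cosh(sqrt(3) x) − 4 tanh(sqrt(3)·5) sinh(sqrt(3) x).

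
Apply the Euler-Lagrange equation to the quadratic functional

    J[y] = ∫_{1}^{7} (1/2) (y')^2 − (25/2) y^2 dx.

The Lagrangian is L = (1/2) (y')^2 − (25/2) y^2.
Compute ∂L/∂y = -25y, ∂L/∂y' = y'.
The Euler-Lagrange equation d/dx(∂L/∂y') − ∂L/∂y = 0 reduces to
    y'' + 25 y = 0.
Its general solution is
    y(x) = A sin(5x) + B cos(5x),
with A, B fixed by the endpoint conditions.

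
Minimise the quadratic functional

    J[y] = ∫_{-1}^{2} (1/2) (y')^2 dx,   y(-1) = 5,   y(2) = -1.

The Lagrangian is L = (1/2) (y')^2.
Compute ∂L/∂y = 0, ∂L/∂y' = y'.
The Euler-Lagrange equation d/dx(∂L/∂y') − ∂L/∂y = 0 reduces to
    y'' = 0.
Its general solution is
    y(x) = A x + B,
with A, B fixed by the endpoint conditions.
Applying the endpoint conditions y(-1) = 5 and y(2) = -1: solve A·-1 + B = 5 and A·2 + B = -1. Subtracting gives A(2 − -1) = -1 − 5, so A = -2, and B = 5 − A·-1 = 3. Therefore
    y(x) = -2 x + 3.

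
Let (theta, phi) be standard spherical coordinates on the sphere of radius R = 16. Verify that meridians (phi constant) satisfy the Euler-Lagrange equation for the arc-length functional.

On the sphere of radius R = 16 with spherical coordinates (θ, φ), the induced metric is
    ds^2 = 256(dθ^2 + sin^2(θ) dφ^2).
Using θ as the parameter, the arc-length functional becomes
    J[φ] = ∫ 16 sqrt(1 + sin^2(θ) (dφ/dθ)^2) dθ.
So L = 16 sqrt(1 + sin^2(θ) φ'^2). Compute
    ∂L/∂φ = 0  (L has no explicit φ dependence),
    ∂L/∂φ' = 16 sin^2(θ) φ' / sqrt(1 + sin^2(θ) φ'^2).
For the candidate φ(θ) = c (constant), φ' = 0, so ∂L/∂φ' evaluated along the candidate vanishes, and ∂L/∂φ is identically zero. Hence
    d/dθ(∂L/∂φ') − ∂L/∂φ = 0
is satisfied. Therefore meridians φ = const are extremals of arc length — they are geodesics on the sphere.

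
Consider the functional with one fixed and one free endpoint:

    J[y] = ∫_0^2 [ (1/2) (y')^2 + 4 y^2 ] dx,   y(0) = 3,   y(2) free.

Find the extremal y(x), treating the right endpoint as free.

The Lagrangian L = (1/2) (y')^2 + 4 y^2 gives
    ∂L/∂y = 8 y,   ∂L/∂y' = y'.
Euler-Lagrange: y'' − 8 y = 0.
With k = sqrt(8), the general solution is
    y(x) = A cosh(sqrt(8) x) + B sinh(sqrt(8) x).
Fixed left endpoint y(0) = 3 ⇒ A = 3.
The right endpoint x = 2 is free, so the natural (transversality) condition is ∂L/∂y' |_{x=2} = 0, i.e. y'(2) = 0.
Compute y'(x) = A k sinh(k x) + B k cosh(k x), so
    y'(2) = A k sinh(k·2) + B k cosh(k·2) = 0
    ⇒ B = −A tanh(k·2) = − 3 tanh(sqrt(8)·2).
Therefore the extremal is
    y(x) = 3 cosh(sqrt(8) x) − 3 tanh(sqrt(8)·2) sinh(sqrt(8) x).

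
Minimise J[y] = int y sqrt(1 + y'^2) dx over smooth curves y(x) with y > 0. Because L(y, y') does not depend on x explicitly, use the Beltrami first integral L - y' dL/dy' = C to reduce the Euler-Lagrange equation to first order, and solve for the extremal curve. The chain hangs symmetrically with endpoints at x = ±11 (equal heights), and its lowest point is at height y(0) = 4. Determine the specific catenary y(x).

The Lagrangian L(y, y') = y sqrt(1 + y'^2) has no explicit x dependence, so the Beltrami identity applies:
    L − y' ∂L/∂y' = C.
Compute ∂L/∂y' = y · y' / sqrt(1 + y'^2). Then
    L − y' ∂L/∂y'
    = y sqrt(1 + y'^2) − y · y'^2 / sqrt(1 + y'^2)
    = y (1 + y'^2 − y'^2) / sqrt(1 + y'^2)
    = y / sqrt(1 + y'^2) = C.
Squaring gives y^2 = C^2 (1 + y'^2), i.e.
    y'^2 = y^2 / C^2 − 1.
Separating variables,
    dy / sqrt(y^2 − C^2) = dx / C,
and integrating gives arccosh(y / C) = (x − a)/C, so
    y(x) = C cosh((x − a)/C),
the catenary. The constants C and a are fixed by the two endpoint conditions (and, for the hanging-chain problem, the length constraint selects C).
Now fit the given data. The endpoints x = ±11 are symmetric at equal height, so the catenary is even about its minimum: a = 0 and y(x) = C cosh(x/C). The lowest point is y(0) = C cosh(0) = C, and we are told y(0) = 4, so C = 4. Therefore
    y(x) = 4 cosh(x/4),
and at the endpoints
    y(±11) = 4 cosh(11/4).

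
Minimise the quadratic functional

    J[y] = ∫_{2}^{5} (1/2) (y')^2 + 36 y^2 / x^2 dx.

The Lagrangian is L = (1/2) (y')^2 + 36 y^2 / x^2.
Compute ∂L/∂y = 72y/x^2, ∂L/∂y' = y'.
The Euler-Lagrange equation d/dx(∂L/∂y') − ∂L/∂y = 0 reduces to
    y'' − 72/x^2 · y = 0  (x > 0).
Its general solution is
    y(x) = A x^9 + B x^(-8),
with A, B fixed by the endpoint conditions.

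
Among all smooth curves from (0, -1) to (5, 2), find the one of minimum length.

Arc-length functional: J[y] = ∫ sqrt(1 + (y')^2) dx.
Lagrangian L = sqrt(1 + (y')^2) has no explicit y dependence, so ∂L/∂y = 0 and the Euler-Lagrange equation gives
    d/dx( y' / sqrt(1 + (y')^2) ) = 0  ⇒  y' / sqrt(1 + (y')^2) = const.
Hence y' is constant, so y(x) is affine.
Fitting the endpoints (0, -1) and (5, 2):
    slope m = (2 − (-1)) / (5 − 0) = 3/5,
    intercept c = (-1) − m·0 = -1.
Extremal: y(x) = (3/5) x - 1.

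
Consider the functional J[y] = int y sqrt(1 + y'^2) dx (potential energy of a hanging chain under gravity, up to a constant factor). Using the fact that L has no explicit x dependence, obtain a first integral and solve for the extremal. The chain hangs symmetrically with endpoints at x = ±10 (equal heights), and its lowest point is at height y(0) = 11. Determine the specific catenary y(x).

The Lagrangian L(y, y') = y sqrt(1 + y'^2) has no explicit x dependence, so the Beltrami identity applies:
    L − y' ∂L/∂y' = C.
Compute ∂L/∂y' = y · y' / sqrt(1 + y'^2). Then
    L − y' ∂L/∂y'
    = y sqrt(1 + y'^2) − y · y'^2 / sqrt(1 + y'^2)
    = y (1 + y'^2 − y'^2) / sqrt(1 + y'^2)
    = y / sqrt(1 + y'^2) = C.
Squaring gives y^2 = C^2 (1 + y'^2), i.e.
    y'^2 = y^2 / C^2 − 1.
Separating variables,
    dy / sqrt(y^2 − C^2) = dx / C,
and integrating gives arccosh(y / C) = (x − a)/C, so
    y(x) = C cosh((x − a)/C),
the catenary. The constants C and a are fixed by the two endpoint conditions (and, for the hanging-chain problem, the length constraint selects C).
Now fit the given data. The endpoints x = ±10 are symmetric at equal height, so the catenary is even about its minimum: a = 0 and y(x) = C cosh(x/C). The lowest point is y(0) = C cosh(0) = C, and we are told y(0) = 11, so C = 11. Therefore
    y(x) = 11 cosh(x/11),
and at the endpoints
    y(±10) = 11 cosh(10/11).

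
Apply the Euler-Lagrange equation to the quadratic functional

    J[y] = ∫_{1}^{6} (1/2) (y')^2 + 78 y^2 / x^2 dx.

The Lagrangian is L = (1/2) (y')^2 + 78 y^2 / x^2.
Compute ∂L/∂y = 156y/x^2, ∂L/∂y' = y'.
The Euler-Lagrange equation d/dx(∂L/∂y') − ∂L/∂y = 0 reduces to
    y'' − 156/x^2 · y = 0  (x > 0).
Its general solution is
    y(x) = A x^13 + B x^(-12),
with A, B fixed by the endpoint conditions.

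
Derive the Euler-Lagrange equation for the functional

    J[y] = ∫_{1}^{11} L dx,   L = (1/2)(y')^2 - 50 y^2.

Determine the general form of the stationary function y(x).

The Lagrangian is L = (1/2)(y')^2 - 50 y^2.
∂L/∂y = -100y.
∂L/∂y' = y'.
The Euler-Lagrange equation d/dx(∂L/∂y') − ∂L/∂y = 0 becomes:
    y'' + 100 y = 0
General solution: y(x) = A sin(10x) + B cos(10x), where A and B are arbitrary constants fixed by the endpoint conditions.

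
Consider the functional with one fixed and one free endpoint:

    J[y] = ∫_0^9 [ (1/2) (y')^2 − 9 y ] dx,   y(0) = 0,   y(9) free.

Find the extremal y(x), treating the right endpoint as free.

The Lagrangian L = (1/2) (y')^2 − 9 y gives
    ∂L/∂y = −9,   ∂L/∂y' = y'.
Euler-Lagrange: d/dx(y') − (−9) = 0, i.e. y'' + 9 = 0, so
    y(x) = −(9/2) x^2 + C1 x + C2.
Fixed left endpoint y(0) = 0 ⇒ C2 = 0.
The right endpoint x = 9 is free, so the natural (transversality) condition is ∂L/∂y' |_{x=9} = 0, i.e. y'(9) = 0.
Compute y'(x) = −9 x + C1, so y'(9) = −81 + C1 = 0 ⇒ C1 = 81.
Therefore the extremal is
    y(x) = −(9/2) x^2 + 81 x.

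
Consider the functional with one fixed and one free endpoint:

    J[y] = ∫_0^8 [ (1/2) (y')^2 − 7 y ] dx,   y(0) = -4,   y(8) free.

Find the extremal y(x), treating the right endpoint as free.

The Lagrangian L = (1/2) (y')^2 − 7 y gives
    ∂L/∂y = −7,   ∂L/∂y' = y'.
Euler-Lagrange: d/dx(y') − (−7) = 0, i.e. y'' + 7 = 0, so
    y(x) = −(7/2) x^2 + C1 x + C2.
Fixed left endpoint y(0) = -4 ⇒ C2 = -4.
The right endpoint x = 8 is free, so the natural (transversality) condition is ∂L/∂y' |_{x=8} = 0, i.e. y'(8) = 0.
Compute y'(x) = −7 x + C1, so y'(8) = −56 + C1 = 0 ⇒ C1 = 56.
Therefore the extremal is
    y(x) = −(7/2) x^2 + 56 x − 4.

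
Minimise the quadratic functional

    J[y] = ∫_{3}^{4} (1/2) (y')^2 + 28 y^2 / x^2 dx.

The Lagrangian is L = (1/2) (y')^2 + 28 y^2 / x^2.
Compute ∂L/∂y = 56y/x^2, ∂L/∂y' = y'.
The Euler-Lagrange equation d/dx(∂L/∂y') − ∂L/∂y = 0 reduces to
    y'' − 56/x^2 · y = 0  (x > 0).
Its general solution is
    y(x) = A x^8 + B x^(-7),
with A, B fixed by the endpoint conditions.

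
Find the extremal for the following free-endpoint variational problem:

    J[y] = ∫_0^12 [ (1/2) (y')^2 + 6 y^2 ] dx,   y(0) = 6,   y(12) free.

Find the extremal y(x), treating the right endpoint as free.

The Lagrangian L = (1/2) (y')^2 + 6 y^2 gives
    ∂L/∂y = 12 y,   ∂L/∂y' = y'.
Euler-Lagrange: y'' − 12 y = 0.
With k = sqrt(12), the general solution is
    y(x) = A cosh(sqrt(12) x) + B sinh(sqrt(12) x).
Fixed left endpoint y(0) = 6 ⇒ A = 6.
The right endpoint x = 12 is free, so the natural (transversality) condition is ∂L/∂y' |_{x=12} = 0, i.e. y'(12) = 0.
Compute y'(x) = A k sinh(k x) + B k cosh(k x), so
    y'(12) = A k sinh(k·12) + B k cosh(k·12) = 0
    ⇒ B = −A tanh(k·12) = − 6 tanh(sqrt(12)·12).
Therefore the extremal is
    y(x) = 6 cosh(sqrt(12) x) − 6 tanh(sqrt(12)·12) sinh(sqrt(12) x).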